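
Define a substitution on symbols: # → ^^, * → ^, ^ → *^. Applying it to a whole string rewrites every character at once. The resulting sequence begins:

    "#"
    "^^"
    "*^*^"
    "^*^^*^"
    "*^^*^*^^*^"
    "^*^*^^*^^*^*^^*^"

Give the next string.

*^^*^^*^*^^*^*^^*^^*^*^^*^

Applying the rule to each of the 16 symbols of ^*^*^^*^^*^*^^*^ gives the pieces *^ ^ *^ ^ *^ *^ ^ *^ *^ ^ *^ ^ *^ *^ ^ *^, which concatenate to the answer.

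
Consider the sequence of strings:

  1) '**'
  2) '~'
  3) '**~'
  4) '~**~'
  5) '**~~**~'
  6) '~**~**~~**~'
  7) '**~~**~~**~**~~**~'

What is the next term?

~**~**~~**~**~~**~~**~**~~**~

Each term (from the third on) is the two preceding terms concatenated in order: term 3 = **·~ = **~.
The next term joins ~**~**~~**~ and **~~**~~**~**~~**~.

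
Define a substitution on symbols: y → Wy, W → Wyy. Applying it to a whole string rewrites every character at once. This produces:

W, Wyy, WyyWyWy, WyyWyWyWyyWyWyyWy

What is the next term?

φ(WyyWyWyWyyWyWyyWy) expands symbol-by-symbol to Wyy Wy Wy Wyy Wy Wyy Wy Wyy Wy Wy Wyy Wy Wyy Wy Wy Wyy Wy; joining the 17 pieces gives the next term.

WyyWyWyWyyWyWyyWyWyyWyWyWyyWyWyyWyWyWyyWy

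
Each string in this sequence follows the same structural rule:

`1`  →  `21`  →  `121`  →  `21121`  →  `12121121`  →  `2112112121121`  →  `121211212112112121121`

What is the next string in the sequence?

2112112121121121211212112112121121

From term 3 onward, concatenate the second-to-last term with the last: 1·21 = 121, 21·121 = 21121, …
So term 8 is 2112112121121·121211212112112121121.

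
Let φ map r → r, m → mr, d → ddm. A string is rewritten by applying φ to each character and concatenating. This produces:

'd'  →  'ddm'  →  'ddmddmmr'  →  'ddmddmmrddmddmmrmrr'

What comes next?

φ(ddmddmmrddmddmmrmrr) expands symbol-by-symbol to ddm ddm mr ddm ddm mr mr r ddm ddm mr ddm ddm mr mr r mr r r; joining the 19 pieces gives the next term.

ddmddmmrddmddmmrmrrddmddmmrddmddmmrmrrmrrr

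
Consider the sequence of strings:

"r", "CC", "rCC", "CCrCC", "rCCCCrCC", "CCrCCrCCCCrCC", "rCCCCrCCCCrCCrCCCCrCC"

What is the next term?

Each term (from the third on) is the two preceding terms concatenated in order: term 3 = r·CC = rCC.
So term 8 is CCrCCrCCCCrCC·rCCCCrCCCCrCCrCCCCrCC.

CCrCCrCCCCrCCrCCCCrCCCCrCCrCCCCrCC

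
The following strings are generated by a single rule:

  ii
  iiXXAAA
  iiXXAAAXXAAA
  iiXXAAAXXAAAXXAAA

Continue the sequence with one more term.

Every step adds XXAAA to the end: s(k+1) = s(k)·XXAAA.
Applying this once more to iiXXAAAXXAAAXXAAA:

iiXXAAAXXAAAXXAAAXXAAA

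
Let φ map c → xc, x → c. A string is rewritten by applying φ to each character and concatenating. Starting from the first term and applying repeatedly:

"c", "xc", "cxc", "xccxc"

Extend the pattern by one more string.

cxcxccxc

Expanding xccxc: x→c, c→xc, c→xc, x→c, c→xc. Concatenated: c xc xc c xc.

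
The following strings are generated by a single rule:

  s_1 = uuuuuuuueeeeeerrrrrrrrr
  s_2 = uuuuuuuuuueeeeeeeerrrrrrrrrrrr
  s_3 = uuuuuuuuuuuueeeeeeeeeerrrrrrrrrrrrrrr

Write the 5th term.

uuuuuuuuuuuuuuuueeeeeeeeeeeeeerrrrrrrrrrrrrrrrrrrrr

Term n consists of 2n+2 u's, followed by 2n e's, followed by 3n r's, where the shown terms are n = 3, 4, 5.
At n = 7 the blocks have lengths 16, 14, 21.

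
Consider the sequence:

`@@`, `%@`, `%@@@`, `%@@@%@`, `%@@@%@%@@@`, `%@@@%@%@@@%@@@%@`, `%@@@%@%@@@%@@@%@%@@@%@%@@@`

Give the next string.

From term 3 onward, concatenate the last term with the second-to-last: %@·@@ = %@@@, %@@@·%@ = %@@@%@, …
So term 8 is %@@@%@%@@@%@@@%@%@@@%@%@@@·%@@@%@%@@@%@@@%@.

%@@@%@%@@@%@@@%@%@@@%@%@@@%@@@%@%@@@%@@@%@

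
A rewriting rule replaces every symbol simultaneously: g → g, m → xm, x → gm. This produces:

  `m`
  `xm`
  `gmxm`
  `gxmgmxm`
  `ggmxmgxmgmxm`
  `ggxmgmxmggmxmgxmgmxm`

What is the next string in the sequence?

gggmxmgxmgmxmggxmgmxmggmxmgxmgmxm

Applying the rule to each of the 20 symbols of ggxmgmxmggmxmgxmgmxm gives the pieces g g gm xm g xm gm xm g g xm gm xm g gm xm g xm gm xm, which concatenate to the answer.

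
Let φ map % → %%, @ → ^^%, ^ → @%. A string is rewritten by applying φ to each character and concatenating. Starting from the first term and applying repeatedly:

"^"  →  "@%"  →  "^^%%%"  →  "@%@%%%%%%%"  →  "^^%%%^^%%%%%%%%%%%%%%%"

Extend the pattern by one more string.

Replace each of the 22 characters of ^^%%%^^%%%%%%%%%%%%%%% in place — @% @% %% %% %% @% @% %% %% %% %% %% %% %% %% %% %% %% %% %% %% %% — and concatenate.

@%@%%%%%%%@%@%%%%%%%%%%%%%%%%%%%%%%%%%%%%%%%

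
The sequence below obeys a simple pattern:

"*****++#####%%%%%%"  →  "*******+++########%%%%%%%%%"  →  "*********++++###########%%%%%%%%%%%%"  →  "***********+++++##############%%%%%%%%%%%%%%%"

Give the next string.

Term n consists of 2n+1 *'s, followed by n +'s, followed by 3n-1 #'s, followed by 3n %'s, where the shown terms are n = 2, 3, 4, 5.
For the next term, n = 6, so the run lengths are 13, 6, 17, 18.

*************++++++#################%%%%%%%%%%%%%%%%%%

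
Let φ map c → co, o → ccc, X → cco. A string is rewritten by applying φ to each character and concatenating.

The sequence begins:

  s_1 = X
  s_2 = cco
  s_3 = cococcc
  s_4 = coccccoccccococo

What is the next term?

coccccococococcccococococcccoccccoccc

Replace each of the 16 characters of coccccoccccococo in place — co ccc co co co co ccc co co co co ccc co ccc co ccc — and concatenate.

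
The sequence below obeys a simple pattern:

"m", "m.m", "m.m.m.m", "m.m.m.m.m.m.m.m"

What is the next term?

Every step duplicates the string with '.' between the halves.
Doubling m.m.m.m.m.m.m.m with '.' between the halves:

m.m.m.m.m.m.m.m.m.m.m.m.m.m.m.m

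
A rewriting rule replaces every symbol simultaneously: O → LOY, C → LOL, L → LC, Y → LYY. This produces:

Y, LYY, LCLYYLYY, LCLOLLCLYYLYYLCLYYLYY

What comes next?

Applying the rule to each of the 21 symbols of LCLOLLCLYYLYYLCLYYLYY gives the pieces LC LOL LC LOY LC LC LOL LC LYY LYY LC LYY LYY LC LOL LC LYY LYY LC LYY LYY, which concatenate to the answer.

LCLOLLCLOYLCLCLOLLCLYYLYYLCLYYLYYLCLOLLCLYYLYYLCLYYLYY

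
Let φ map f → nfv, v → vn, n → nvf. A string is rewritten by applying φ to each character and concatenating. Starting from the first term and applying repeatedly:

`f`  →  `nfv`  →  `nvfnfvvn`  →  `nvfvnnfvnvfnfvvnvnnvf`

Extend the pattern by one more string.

nvfvnnfvvnnvfnvfnfvvnnvfvnnfvnvfnfvvnvnnvfvnnvfnvfvnnfv

Applying the rule to each of the 21 symbols of nvfvnnfvnvfnfvvnvnnvf gives the pieces nvf vn nfv vn nvf nvf nfv vn nvf vn nfv nvf nfv vn vn nvf vn nvf nvf vn nfv, which concatenate to the answer.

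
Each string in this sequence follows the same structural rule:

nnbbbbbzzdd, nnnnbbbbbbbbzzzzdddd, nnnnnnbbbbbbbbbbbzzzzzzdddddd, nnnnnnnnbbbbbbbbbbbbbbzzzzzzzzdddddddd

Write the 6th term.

nnnnnnnnnnnnbbbbbbbbbbbbbbbbbbbbzzzzzzzzzzzzdddddddddddd

Each string has the form n^{2n} b^{3n+2} z^{2n} d^{2n} (n = 1, 2, …).
Setting n = 6 gives 12, 20, 12, 12 characters in each block.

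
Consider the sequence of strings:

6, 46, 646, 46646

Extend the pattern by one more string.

64646646

From term 3 onward, concatenate the second-to-last term with the last: 6·46 = 646, 46·646 = 46646, …
So term 5 is 646·46646.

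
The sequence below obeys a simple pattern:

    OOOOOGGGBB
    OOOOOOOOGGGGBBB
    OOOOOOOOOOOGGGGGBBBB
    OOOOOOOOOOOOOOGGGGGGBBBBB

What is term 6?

OOOOOOOOOOOOOOOOOOOOGGGGGGGGBBBBBBB

Reading off run lengths: O runs 5, 8, 11, 14; G runs 3, 4, 5, 6; B runs 2, 3, 4, 5 — each is linear in n, where the shown terms are n = 2, 3, 4, 5.
At n = 7 the blocks have lengths 20, 8, 7.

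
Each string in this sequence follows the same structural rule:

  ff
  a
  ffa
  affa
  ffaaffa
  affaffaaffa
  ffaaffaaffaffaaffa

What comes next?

This is a Fibonacci-style word recurrence s(k) = s(k−2)·s(k−1): e.g. ff·a = ffa.
So term 8 is affaffaaffa·ffaaffaaffaffaaffa.

affaffaaffaffaaffaaffaffaaffa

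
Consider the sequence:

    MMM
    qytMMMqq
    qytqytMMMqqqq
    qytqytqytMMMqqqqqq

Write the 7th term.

s(k+1) = qyt·s(k)·qq, so each term gains qyt as a prefix and qq as a suffix.
From qytqytqytMMMqqqqqq, 3 further steps: qytqytqytMMMqqqqqq → qytqytqytqytMMMqqqqqqqq → qytqytqytqytqytMMMqqqqqqqqqq → (answer).

qytqytqytqytqytqytMMMqqqqqqqqqqqq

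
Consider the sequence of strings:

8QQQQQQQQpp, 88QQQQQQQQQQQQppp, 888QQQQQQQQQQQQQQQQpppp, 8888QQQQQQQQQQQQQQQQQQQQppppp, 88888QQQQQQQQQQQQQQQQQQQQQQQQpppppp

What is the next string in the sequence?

888888QQQQQQQQQQQQQQQQQQQQQQQQQQQQppppppp

Term n consists of n-1 8's, followed by 4n Q's, followed by n p's, where the shown terms are n = 2, 3, 4, 5, 6.
For the next term, n = 7, so the run lengths are 6, 28, 7.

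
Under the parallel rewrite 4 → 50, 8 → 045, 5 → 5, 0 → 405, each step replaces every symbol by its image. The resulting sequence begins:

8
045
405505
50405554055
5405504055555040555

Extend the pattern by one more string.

φ(5405504055555040555) expands symbol-by-symbol to 5 50 405 5 5 405 50 405 5 5 5 5 5 405 50 405 5 5 5; joining the 19 pieces gives the next term.

55040555405504055555540550405555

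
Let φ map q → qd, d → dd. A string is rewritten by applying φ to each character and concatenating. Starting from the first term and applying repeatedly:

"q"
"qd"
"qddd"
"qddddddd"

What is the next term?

Expanding qddddddd: q→qd, d→dd, d→dd, d→dd, d→dd, d→dd, d→dd, d→dd. Concatenated: qd dd dd dd dd dd dd dd.

qddddddddddddddd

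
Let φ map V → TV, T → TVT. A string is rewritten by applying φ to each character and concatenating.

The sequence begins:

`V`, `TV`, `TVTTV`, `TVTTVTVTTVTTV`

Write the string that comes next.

Replace each of the 13 characters of TVTTVTVTTVTTV in place — TVT TV TVT TVT TV TVT TV TVT TVT TV TVT TVT TV — and concatenate.

TVTTVTVTTVTTVTVTTVTVTTVTTVTVTTVTTV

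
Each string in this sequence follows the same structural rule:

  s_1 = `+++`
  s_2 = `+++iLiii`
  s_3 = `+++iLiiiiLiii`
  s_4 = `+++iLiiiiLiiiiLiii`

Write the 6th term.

The strings grow by a fixed suffix iLiii each time.
From +++iLiiiiLiiiiLiii, 2 further steps: +++iLiiiiLiiiiLiii → +++iLiiiiLiiiiLiiiiLiii → (answer).

+++iLiiiiLiiiiLiiiiLiiiiLiii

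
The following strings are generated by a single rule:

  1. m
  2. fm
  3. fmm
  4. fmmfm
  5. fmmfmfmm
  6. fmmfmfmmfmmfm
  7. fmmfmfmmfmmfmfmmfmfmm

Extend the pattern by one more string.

fmmfmfmmfmmfmfmmfmfmmfmmfmfmmfmmfm

Each term (from the third on) is the previous term followed by the one before it: term 3 = fm·m = fmm.
So term 8 is fmmfmfmmfmmfmfmmfmfmm·fmmfmfmmfmmfm.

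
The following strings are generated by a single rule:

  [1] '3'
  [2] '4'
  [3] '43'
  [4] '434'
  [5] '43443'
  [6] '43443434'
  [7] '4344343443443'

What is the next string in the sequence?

434434344344343443434

From term 3 onward, concatenate the last term with the second-to-last: 4·3 = 43, 43·4 = 434, …
So term 8 is 4344343443443·43443434.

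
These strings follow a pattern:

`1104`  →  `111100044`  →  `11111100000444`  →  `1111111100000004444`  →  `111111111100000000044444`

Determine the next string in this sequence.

11111111111100000000000444444

The n-th term is 2n 1's then 2n-1 0's then n 4's (n = 1, 2, …).
For the next term, n = 6, so the run lengths are 12, 11, 6.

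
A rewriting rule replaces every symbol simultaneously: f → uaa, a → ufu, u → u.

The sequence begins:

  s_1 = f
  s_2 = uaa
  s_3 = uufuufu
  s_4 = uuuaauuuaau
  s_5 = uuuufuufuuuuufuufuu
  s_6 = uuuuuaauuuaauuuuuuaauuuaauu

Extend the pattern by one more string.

φ(uuuuuaauuuaauuuuuuaauuuaauu) expands symbol-by-symbol to u u u u u ufu ufu u u u ufu ufu u u u u u u ufu ufu u u u ufu ufu u u; joining the 27 pieces gives the next term.

uuuuuufuufuuuuufuufuuuuuuuufuufuuuuufuufuuu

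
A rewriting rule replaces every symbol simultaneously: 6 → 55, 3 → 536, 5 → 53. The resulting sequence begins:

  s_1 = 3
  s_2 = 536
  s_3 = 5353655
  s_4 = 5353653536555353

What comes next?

53536535365553536535365553535353653536

φ(5353653536555353) expands symbol-by-symbol to 53 536 53 536 55 53 536 53 536 55 53 53 53 536 53 536; joining the 16 pieces gives the next term.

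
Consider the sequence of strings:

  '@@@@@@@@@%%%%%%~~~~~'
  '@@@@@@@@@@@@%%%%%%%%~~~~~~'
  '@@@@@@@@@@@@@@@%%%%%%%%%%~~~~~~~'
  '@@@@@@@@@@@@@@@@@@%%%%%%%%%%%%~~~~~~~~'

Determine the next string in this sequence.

Reading off run lengths: @ runs 9, 12, 15, 18; % runs 6, 8, 10, 12; ~ runs 5, 6, 7, 8 — each is linear in n, where the shown terms are n = 2, 3, 4, 5.
Setting n = 6 gives 21, 14, 9 characters in each block.

@@@@@@@@@@@@@@@@@@@@@%%%%%%%%%%%%%%~~~~~~~~~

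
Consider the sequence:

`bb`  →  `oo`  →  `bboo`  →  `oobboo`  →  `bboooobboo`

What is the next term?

Each term (from the third on) is the two preceding terms concatenated in order: term 3 = bb·oo = bboo.
So term 6 is oobboo·bboooobboo.

oobboobboooobboo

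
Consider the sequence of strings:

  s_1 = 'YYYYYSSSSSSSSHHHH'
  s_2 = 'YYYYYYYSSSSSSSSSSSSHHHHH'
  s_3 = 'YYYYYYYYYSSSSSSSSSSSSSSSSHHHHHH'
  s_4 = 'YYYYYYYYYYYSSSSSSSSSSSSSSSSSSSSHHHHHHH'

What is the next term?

YYYYYYYYYYYYYSSSSSSSSSSSSSSSSSSSSSSSSHHHHHHHH

The n-th term is 2n+1 Y's then 4n S's then n+2 H's, where the shown terms are n = 2, 3, 4, 5.
Setting n = 6 gives 13, 24, 8 characters in each block.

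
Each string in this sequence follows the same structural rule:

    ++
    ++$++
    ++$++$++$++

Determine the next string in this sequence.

++$++$++$++$++$++$++$++

Each string is two copies of the previous one joined by '$'.
So the next term is two copies of ++$++$++$++ with '$' between the halves.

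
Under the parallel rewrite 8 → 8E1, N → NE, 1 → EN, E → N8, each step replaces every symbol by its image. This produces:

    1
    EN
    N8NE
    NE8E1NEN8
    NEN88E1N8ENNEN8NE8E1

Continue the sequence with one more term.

NEN8NE8E18E1N8ENNE8E1N8NENEN8NE8E1NEN88E1N8EN

Applying the rule to each of the 20 symbols of NEN88E1N8ENNEN8NE8E1 gives the pieces NE N8 NE 8E1 8E1 N8 EN NE 8E1 N8 NE NE N8 NE 8E1 NE N8 8E1 N8 EN, which concatenate to the answer.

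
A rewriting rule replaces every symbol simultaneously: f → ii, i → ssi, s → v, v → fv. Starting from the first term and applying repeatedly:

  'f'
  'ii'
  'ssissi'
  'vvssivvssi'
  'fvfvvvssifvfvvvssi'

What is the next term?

Replace each of the 18 characters of fvfvvvssifvfvvvssi in place — ii fv ii fv fv fv v v ssi ii fv ii fv fv fv v v ssi — and concatenate.

iifviifvfvfvvvssiiifviifvfvfvvvssi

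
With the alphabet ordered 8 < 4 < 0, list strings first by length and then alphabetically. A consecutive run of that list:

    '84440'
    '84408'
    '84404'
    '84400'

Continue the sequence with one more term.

84088

Find the rightmost character of 84400 below 0, bump it to the next letter, and reset everything to its right to 8.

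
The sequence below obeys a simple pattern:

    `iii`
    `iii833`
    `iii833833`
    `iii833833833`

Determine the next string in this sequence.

The strings grow by a fixed suffix 833 each time.
Applying this once more to iii833833833:

iii833833833833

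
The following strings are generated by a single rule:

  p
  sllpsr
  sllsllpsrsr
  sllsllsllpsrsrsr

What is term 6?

Each term wraps the previous one in sll on the left and sr on the right.
From sllsllsllpsrsrsr, 2 further steps: sllsllsllpsrsrsr → sllsllsllsllpsrsrsrsr → (answer).

sllsllsllsllsllpsrsrsrsrsr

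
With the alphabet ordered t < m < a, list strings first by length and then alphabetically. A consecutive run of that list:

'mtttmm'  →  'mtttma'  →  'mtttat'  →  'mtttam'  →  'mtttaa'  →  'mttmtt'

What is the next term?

The successor of mttmtt increments the rightmost position that isn't already a and resets every position after it to t.

mttmtm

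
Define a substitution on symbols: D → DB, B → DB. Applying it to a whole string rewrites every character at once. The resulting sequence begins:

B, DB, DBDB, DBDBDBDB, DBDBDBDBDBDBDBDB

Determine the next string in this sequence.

DBDBDBDBDBDBDBDBDBDBDBDBDBDBDBDB

φ(DBDBDBDBDBDBDBDB) expands symbol-by-symbol to DB DB DB DB DB DB DB DB DB DB DB DB DB DB DB DB; joining the 16 pieces gives the next term.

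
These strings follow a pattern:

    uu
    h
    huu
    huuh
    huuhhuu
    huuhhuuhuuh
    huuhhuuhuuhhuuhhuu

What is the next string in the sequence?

Each term (from the third on) is the previous term followed by the one before it: term 3 = h·uu = huu.
The next term joins huuhhuuhuuhhuuhhuu and huuhhuuhuuh.

huuhhuuhuuhhuuhhuuhuuhhuuhuuh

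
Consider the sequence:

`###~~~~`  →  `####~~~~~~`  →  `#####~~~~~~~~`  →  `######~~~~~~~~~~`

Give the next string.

#######~~~~~~~~~~~~

Each string has the form #^{n+1} ~^{2n}, where the shown terms are n = 2, 3, 4, 5.
For the next term, n = 6, so the run lengths are 7, 12.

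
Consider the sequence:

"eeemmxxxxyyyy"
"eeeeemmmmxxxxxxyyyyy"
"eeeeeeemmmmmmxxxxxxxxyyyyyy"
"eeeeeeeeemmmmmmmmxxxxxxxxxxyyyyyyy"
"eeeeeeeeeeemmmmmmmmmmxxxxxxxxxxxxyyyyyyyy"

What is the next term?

eeeeeeeeeeeeemmmmmmmmmmmmxxxxxxxxxxxxxxyyyyyyyyy

Reading off run lengths: e runs 3, 5, 7, 9, 11; m runs 2, 4, 6, 8, 10; x runs 4, 6, 8, 10, 12; y runs 4, 5, 6, 7, 8 — each is linear in n (n = 1, 2, …).
For the next term, n = 6, so the run lengths are 13, 12, 14, 9.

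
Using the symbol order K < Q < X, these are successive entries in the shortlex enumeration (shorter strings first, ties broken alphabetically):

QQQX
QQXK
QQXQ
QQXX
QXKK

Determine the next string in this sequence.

QXKQ

The successor of QXKK increments the rightmost position that isn't already X and resets every position after it to K.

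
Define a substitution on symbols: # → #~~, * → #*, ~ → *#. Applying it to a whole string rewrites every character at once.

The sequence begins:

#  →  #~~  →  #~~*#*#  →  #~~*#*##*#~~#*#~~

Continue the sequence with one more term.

φ(#~~*#*##*#~~#*#~~) expands symbol-by-symbol to #~~ *# *# #* #~~ #* #~~ #~~ #* #~~ *# *# #~~ #* #~~ *# *#; joining the 17 pieces gives the next term.

#~~*#*##*#~~#*#~~#~~#*#~~*#*##~~#*#~~*#*#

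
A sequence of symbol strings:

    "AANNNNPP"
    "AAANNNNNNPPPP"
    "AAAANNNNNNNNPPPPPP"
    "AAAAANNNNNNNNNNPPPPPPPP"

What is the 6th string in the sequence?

Each string has the form A^{n+1} N^{2n+2} P^{2n} (n = 1, 2, …).
Setting n = 6 gives 7, 14, 12 characters in each block.

AAAAAAANNNNNNNNNNNNNNPPPPPPPPPPPP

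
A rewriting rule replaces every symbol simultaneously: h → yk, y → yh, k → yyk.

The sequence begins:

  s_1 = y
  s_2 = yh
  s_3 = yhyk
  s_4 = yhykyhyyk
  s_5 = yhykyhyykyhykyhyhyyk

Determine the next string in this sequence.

yhykyhyykyhykyhyhyykyhykyhyykyhykyhykyhyhyyk

Applying the rule to each of the 20 symbols of yhykyhyykyhykyhyhyyk gives the pieces yh yk yh yyk yh yk yh yh yyk yh yk yh yyk yh yk yh yk yh yh yyk, which concatenate to the answer.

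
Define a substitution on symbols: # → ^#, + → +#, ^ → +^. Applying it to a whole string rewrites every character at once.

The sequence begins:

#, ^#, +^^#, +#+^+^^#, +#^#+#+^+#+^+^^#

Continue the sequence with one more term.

+#^#+^^#+#^#+#+^+#^#+#+^+#+^+^^#

φ(+#^#+#+^+#+^+^^#) expands symbol-by-symbol to +# ^# +^ ^# +# ^# +# +^ +# ^# +# +^ +# +^ +^ ^#; joining the 16 pieces gives the next term.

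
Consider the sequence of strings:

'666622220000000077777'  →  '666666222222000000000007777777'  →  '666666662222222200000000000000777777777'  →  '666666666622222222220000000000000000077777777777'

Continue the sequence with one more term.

Reading off run lengths: 6 runs 4, 6, 8, 10; 2 runs 4, 6, 8, 10; 0 runs 8, 11, 14, 17; 7 runs 5, 7, 9, 11 — each is linear in n, where the shown terms are n = 2, 3, 4, 5.
Setting n = 6 gives 12, 12, 20, 13 characters in each block.

666666666666222222222222000000000000000000007777777777777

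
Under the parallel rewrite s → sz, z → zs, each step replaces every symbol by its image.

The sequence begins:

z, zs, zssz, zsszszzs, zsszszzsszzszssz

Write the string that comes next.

φ(zsszszzsszzszssz) expands symbol-by-symbol to zs sz sz zs sz zs zs sz sz zs zs sz zs sz sz zs; joining the 16 pieces gives the next term.

zsszszzsszzszsszszzszsszzsszszzs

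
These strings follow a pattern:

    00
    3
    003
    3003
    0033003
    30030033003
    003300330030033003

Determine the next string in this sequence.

30030033003003300330030033003

This is a Fibonacci-style word recurrence s(k) = s(k−2)·s(k−1): e.g. 00·3 = 003.
Continuing: 30030033003 · 003300330030033003 gives term 8.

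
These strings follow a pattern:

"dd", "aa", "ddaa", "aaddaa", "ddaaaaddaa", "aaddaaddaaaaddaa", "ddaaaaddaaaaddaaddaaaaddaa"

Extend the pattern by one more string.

aaddaaddaaaaddaaddaaaaddaaaaddaaddaaaaddaa

Each term (from the third on) is the two preceding terms concatenated in order: term 3 = dd·aa = ddaa.
So term 8 is aaddaaddaaaaddaa·ddaaaaddaaaaddaaddaaaaddaa.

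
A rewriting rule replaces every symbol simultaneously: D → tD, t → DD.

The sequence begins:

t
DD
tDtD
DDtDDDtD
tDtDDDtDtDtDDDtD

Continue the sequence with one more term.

Rewriting the 16 symbols of tDtDDDtDtDtDDDtD one by one yields DD tD DD tD tD tD DD tD DD tD DD tD tD tD DD tD; concatenated:

DDtDDDtDtDtDDDtDDDtDDDtDtDtDDDtD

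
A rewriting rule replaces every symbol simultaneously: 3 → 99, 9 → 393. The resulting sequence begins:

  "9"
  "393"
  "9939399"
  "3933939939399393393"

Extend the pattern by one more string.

Rewriting the 19 symbols of 3933939939399393393 one by one yields 99 393 99 99 393 99 393 393 99 393 99 393 393 99 393 99 99 393 99; concatenated:

99393999939399393393993939939339399393999939399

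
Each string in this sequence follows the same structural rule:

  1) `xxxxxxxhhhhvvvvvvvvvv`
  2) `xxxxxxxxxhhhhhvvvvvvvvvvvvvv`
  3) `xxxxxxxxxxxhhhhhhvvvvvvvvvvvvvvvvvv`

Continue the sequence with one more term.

xxxxxxxxxxxxxhhhhhhhvvvvvvvvvvvvvvvvvvvvvv

Each string has the form x^{2n+1} h^{n+1} v^{4n-2}, where the shown terms are n = 3, 4, 5.
For the next term, n = 6, so the run lengths are 13, 7, 22.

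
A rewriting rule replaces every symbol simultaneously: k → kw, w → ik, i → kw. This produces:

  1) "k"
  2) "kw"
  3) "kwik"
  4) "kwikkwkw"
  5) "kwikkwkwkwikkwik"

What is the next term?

kwikkwkwkwikkwikkwikkwkwkwikkwkw

Applying the rule to each of the 16 symbols of kwikkwkwkwikkwik gives the pieces kw ik kw kw kw ik kw ik kw ik kw kw kw ik kw kw, which concatenate to the answer.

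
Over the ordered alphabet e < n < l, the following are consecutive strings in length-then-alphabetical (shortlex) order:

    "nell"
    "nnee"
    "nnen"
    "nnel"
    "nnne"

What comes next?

nnnn

Find the rightmost character of nnne below l, bump it to the next letter, and reset everything to its right to e.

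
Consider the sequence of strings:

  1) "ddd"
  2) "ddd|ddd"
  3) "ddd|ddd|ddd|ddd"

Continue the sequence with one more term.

Every step duplicates the string with '|' between the halves.
Doubling ddd|ddd|ddd|ddd with '|' between the halves:

ddd|ddd|ddd|ddd|ddd|ddd|ddd|ddd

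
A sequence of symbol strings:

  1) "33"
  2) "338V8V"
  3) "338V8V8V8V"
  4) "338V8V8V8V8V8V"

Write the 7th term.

338V8V8V8V8V8V8V8V8V8V8V8V

Every step adds 8V8V to the end: s(k+1) = s(k)·8V8V.
From 338V8V8V8V8V8V, 3 further steps: 338V8V8V8V8V8V → 338V8V8V8V8V8V8V8V → 338V8V8V8V8V8V8V8V8V8V → (answer).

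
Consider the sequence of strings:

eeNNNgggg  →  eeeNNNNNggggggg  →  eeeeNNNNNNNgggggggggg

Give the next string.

Each string has the form e^{n+1} N^{2n+1} g^{3n+1} (n = 1, 2, …).
At n = 4 the blocks have lengths 5, 9, 13.

eeeeeNNNNNNNNNggggggggggggg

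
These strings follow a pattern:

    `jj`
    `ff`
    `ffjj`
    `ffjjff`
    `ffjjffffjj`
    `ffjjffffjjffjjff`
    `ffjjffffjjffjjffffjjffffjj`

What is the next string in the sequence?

ffjjffffjjffjjffffjjffffjjffjjffffjjffjjff

From term 3 onward, concatenate the last term with the second-to-last: ff·jj = ffjj, ffjj·ff = ffjjff, …
Continuing: ffjjffffjjffjjffffjjffffjj · ffjjffffjjffjjff gives term 8.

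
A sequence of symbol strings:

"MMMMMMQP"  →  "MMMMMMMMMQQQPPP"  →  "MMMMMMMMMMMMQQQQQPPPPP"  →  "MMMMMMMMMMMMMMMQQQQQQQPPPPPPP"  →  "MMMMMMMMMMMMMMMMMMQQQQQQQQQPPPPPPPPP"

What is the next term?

MMMMMMMMMMMMMMMMMMMMMQQQQQQQQQQQPPPPPPPPPPP

The n-th term is 3n+3 M's then 2n-1 Q's then 2n-1 P's (n = 1, 2, …).
At n = 6 the blocks have lengths 21, 11, 11.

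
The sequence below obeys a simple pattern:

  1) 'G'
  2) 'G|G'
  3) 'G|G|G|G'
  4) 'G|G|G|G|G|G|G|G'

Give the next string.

G|G|G|G|G|G|G|G|G|G|G|G|G|G|G|G

s(k+1) = s(k)·|·s(k) — each term doubles the last with '|' between the halves.
So the next term is two copies of G|G|G|G|G|G|G|G with '|' between the halves.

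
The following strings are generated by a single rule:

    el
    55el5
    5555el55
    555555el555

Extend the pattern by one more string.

55555555el5555

s(k+1) = 55·s(k)·5, so each term gains 55 as a prefix and 5 as a suffix.
One more step from 555555el555 gives the answer.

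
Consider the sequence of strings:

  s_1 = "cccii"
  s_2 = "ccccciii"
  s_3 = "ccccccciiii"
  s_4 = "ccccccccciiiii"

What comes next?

The n-th term is 2n+1 c's then n+1 i's (n = 1, 2, …).
For the next term, n = 5, so the run lengths are 11, 6.

ccccccccccciiiiii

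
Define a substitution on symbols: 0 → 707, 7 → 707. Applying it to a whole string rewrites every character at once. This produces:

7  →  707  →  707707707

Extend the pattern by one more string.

707707707707707707707707707

Rewriting each symbol of 707707707: 7→707, 0→707, 7→707, 7→707, 0→707, 7→707, 7→707, 0→707, 7→707, which concatenates to 707 707 707 707 707 707 707 707 707.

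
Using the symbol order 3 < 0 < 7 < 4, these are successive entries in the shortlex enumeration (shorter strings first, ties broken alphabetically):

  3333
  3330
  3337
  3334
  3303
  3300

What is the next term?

3307

The successor of 3300 increments the rightmost position that isn't already 4 and resets every position after it to 3.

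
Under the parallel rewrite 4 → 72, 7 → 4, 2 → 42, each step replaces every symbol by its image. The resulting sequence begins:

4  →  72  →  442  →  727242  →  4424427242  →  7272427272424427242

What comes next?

Rewriting the 19 symbols of 7272427272424427242 one by one yields 4 42 4 42 72 42 4 42 4 42 72 42 72 72 42 4 42 72 42; concatenated:

442442724244244272427272424427242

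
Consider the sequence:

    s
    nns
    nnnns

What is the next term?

Each term is the previous one with nn prepended.
Applying this once more to nnnns:

nnnnnns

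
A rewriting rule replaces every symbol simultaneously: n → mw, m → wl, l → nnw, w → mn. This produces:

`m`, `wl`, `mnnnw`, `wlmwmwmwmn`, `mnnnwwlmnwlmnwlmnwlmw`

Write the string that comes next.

wlmwmwmwmnmnnnwwlmwmnnnwwlmwmnnnwwlmwmnnnwwlmn

φ(mnnnwwlmnwlmnwlmnwlmw) expands symbol-by-symbol to wl mw mw mw mn mn nnw wl mw mn nnw wl mw mn nnw wl mw mn nnw wl mn; joining the 21 pieces gives the next term.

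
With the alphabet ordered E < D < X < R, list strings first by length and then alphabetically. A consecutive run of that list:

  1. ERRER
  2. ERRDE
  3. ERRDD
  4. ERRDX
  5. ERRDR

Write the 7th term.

Stepping forward 2 times from ERRDR: ERRDR → ERRXE, then the target.

ERRXD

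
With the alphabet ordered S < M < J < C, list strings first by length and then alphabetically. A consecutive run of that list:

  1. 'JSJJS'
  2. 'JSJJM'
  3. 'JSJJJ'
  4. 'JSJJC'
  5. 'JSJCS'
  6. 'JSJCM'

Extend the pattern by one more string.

JSJCJ

The successor of JSJCM increments the rightmost position that isn't already C and resets every position after it to S.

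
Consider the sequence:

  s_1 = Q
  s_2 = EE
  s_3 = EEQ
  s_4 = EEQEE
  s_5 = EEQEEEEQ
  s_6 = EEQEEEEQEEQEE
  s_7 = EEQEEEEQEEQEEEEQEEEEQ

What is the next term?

EEQEEEEQEEQEEEEQEEEEQEEQEEEEQEEQEE

Each term (from the third on) is the previous term followed by the one before it: term 3 = EE·Q = EEQ.
So term 8 is EEQEEEEQEEQEEEEQEEEEQ·EEQEEEEQEEQEE.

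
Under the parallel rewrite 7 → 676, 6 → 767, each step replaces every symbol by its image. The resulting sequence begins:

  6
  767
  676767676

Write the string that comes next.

Expanding 676767676: 6→767, 7→676, 6→767, 7→676, 6→767, 7→676, 6→767, 7→676, 6→767. Concatenated: 767 676 767 676 767 676 767 676 767.

767676767676767676767676767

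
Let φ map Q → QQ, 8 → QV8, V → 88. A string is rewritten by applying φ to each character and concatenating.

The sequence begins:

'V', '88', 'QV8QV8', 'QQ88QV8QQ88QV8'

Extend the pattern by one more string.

Applying the rule to each of the 14 symbols of QQ88QV8QQ88QV8 gives the pieces QQ QQ QV8 QV8 QQ 88 QV8 QQ QQ QV8 QV8 QQ 88 QV8, which concatenate to the answer.

QQQQQV8QV8QQ88QV8QQQQQV8QV8QQ88QV8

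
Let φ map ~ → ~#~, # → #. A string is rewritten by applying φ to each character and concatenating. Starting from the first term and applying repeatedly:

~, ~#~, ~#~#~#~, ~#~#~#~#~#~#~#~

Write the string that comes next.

Applying the rule to each of the 15 symbols of ~#~#~#~#~#~#~#~ gives the pieces ~#~ # ~#~ # ~#~ # ~#~ # ~#~ # ~#~ # ~#~ # ~#~, which concatenate to the answer.

~#~#~#~#~#~#~#~#~#~#~#~#~#~#~#~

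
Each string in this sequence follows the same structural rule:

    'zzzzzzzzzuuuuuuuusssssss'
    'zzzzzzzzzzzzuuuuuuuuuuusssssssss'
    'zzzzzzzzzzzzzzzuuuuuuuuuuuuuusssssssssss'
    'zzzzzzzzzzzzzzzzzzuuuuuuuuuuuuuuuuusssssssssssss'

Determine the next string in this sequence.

zzzzzzzzzzzzzzzzzzzzzuuuuuuuuuuuuuuuuuuuusssssssssssssss

Each string has the form z^{3n} u^{3n-1} s^{2n+1}, where the shown terms are n = 3, 4, 5, 6.
For the next term, n = 7, so the run lengths are 21, 20, 15.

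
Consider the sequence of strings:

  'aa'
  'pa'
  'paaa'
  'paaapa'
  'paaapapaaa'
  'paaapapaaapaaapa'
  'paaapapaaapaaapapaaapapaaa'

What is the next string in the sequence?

paaapapaaapaaapapaaapapaaapaaapapaaapaaapa

Each term (from the third on) is the previous term followed by the one before it: term 3 = pa·aa = paaa.
Continuing: paaapapaaapaaapapaaapapaaa · paaapapaaapaaapa gives term 8.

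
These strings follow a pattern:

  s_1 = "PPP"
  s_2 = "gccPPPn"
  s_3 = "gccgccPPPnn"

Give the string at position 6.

s(k+1) = gcc·s(k)·n, so each term gains gcc as a prefix and n as a suffix.
From gccgccPPPnn, 3 further steps: gccgccPPPnn → gccgccgccPPPnnn → gccgccgccgccPPPnnnn → (answer).

gccgccgccgccgccPPPnnnnn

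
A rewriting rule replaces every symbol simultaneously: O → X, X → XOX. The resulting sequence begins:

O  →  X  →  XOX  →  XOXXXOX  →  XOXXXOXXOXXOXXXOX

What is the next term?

Replace each of the 17 characters of XOXXXOXXOXXOXXXOX in place — XOX X XOX XOX XOX X XOX XOX X XOX XOX X XOX XOX XOX X XOX — and concatenate.

XOXXXOXXOXXOXXXOXXOXXXOXXOXXXOXXOXXOXXXOX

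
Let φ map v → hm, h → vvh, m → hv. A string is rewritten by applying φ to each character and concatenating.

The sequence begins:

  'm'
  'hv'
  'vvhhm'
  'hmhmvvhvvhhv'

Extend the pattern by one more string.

Apply φ to hmhmvvhvvhhv symbol by symbol: h→vvh, m→hv, h→vvh, m→hv, v→hm, v→hm, h→vvh, v→hm, v→hm, h→vvh, h→vvh, v→hm; joined: vvh hv vvh hv hm hm vvh hm hm vvh vvh hm.

vvhhvvvhhvhmhmvvhhmhmvvhvvhhm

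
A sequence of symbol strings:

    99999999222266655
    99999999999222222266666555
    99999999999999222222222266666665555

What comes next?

Each string has the form 9^{3n+2} 2^{3n-2} 6^{2n-1} 5^{n}, where the shown terms are n = 2, 3, 4.
At n = 5 the blocks have lengths 17, 13, 9, 5.

99999999999999999222222222222266666666655555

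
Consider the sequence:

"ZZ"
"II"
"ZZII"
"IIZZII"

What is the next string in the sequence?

From term 3 onward, concatenate the second-to-last term with the last: ZZ·II = ZZII, II·ZZII = IIZZII, …
So term 5 is ZZII·IIZZII.

ZZIIIIZZII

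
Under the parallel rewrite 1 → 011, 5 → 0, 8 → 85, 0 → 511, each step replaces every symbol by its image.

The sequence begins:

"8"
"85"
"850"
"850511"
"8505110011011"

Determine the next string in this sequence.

8505110011011511511011011511011011

Applying the rule to each of the 13 symbols of 8505110011011 gives the pieces 85 0 511 0 011 011 511 511 011 011 511 011 011, which concatenate to the answer.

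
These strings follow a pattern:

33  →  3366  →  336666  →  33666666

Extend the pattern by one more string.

3366666666

Every step adds 66 to the end: s(k+1) = s(k)·66.
One more step from 33666666 gives the answer.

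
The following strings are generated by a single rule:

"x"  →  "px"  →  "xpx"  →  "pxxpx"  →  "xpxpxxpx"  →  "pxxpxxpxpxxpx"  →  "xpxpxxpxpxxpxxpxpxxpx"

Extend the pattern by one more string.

This is a Fibonacci-style word recurrence s(k) = s(k−2)·s(k−1): e.g. x·px = xpx.
So term 8 is pxxpxxpxpxxpx·xpxpxxpxpxxpxxpxpxxpx.

pxxpxxpxpxxpxxpxpxxpxpxxpxxpxpxxpx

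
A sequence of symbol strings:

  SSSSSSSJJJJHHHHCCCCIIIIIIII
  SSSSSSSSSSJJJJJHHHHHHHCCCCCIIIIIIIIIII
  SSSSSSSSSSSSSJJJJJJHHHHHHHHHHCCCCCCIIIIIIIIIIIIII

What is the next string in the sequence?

SSSSSSSSSSSSSSSSJJJJJJJHHHHHHHHHHHHHCCCCCCCIIIIIIIIIIIIIIIII

Each string has the form S^{3n+1} J^{n+2} H^{3n-2} C^{n+2} I^{3n+2}, where the shown terms are n = 2, 3, 4.
Setting n = 5 gives 16, 7, 13, 7, 17 characters in each block.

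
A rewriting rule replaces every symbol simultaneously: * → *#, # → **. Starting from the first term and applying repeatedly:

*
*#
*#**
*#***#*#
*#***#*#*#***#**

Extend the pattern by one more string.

Applying the rule to each of the 16 symbols of *#***#*#*#***#** gives the pieces *# ** *# *# *# ** *# ** *# ** *# *# *# ** *# *#, which concatenate to the answer.

*#***#*#*#***#***#***#*#*#***#*#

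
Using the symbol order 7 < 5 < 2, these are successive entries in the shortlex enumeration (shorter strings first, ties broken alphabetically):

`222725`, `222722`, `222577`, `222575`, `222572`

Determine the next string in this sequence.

The successor of 222572 increments the rightmost position that isn't already 2 and resets every position after it to 7.

222557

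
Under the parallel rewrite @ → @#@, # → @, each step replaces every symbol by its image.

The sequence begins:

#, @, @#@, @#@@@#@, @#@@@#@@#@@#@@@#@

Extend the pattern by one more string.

Rewriting the 17 symbols of @#@@@#@@#@@#@@@#@ one by one yields @#@ @ @#@ @#@ @#@ @ @#@ @#@ @ @#@ @#@ @ @#@ @#@ @#@ @ @#@; concatenated:

@#@@@#@@#@@#@@@#@@#@@@#@@#@@@#@@#@@#@@@#@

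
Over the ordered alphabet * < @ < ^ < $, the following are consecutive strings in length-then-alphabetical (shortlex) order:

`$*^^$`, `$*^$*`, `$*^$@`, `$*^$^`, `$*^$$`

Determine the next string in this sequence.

$*$**

The successor of $*^$$ increments the rightmost position that isn't already $ and resets every position after it to *.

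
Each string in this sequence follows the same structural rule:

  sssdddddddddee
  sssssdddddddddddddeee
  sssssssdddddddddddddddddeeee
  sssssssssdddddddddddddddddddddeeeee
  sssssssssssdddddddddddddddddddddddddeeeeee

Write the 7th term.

sssssssssssssssdddddddddddddddddddddddddddddddddeeeeeeee

Term n consists of 2n-1 s's, followed by 4n+1 d's, followed by n e's, where the shown terms are n = 2, 3, 4, 5, 6.
At n = 8 the blocks have lengths 15, 33, 8.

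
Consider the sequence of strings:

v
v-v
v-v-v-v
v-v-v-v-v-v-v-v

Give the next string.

s(k+1) = s(k)·-·s(k) — each term doubles the last with '-' between the halves.
One more doubling of v-v-v-v-v-v-v-v gives the answer.

v-v-v-v-v-v-v-v-v-v-v-v-v-v-v-v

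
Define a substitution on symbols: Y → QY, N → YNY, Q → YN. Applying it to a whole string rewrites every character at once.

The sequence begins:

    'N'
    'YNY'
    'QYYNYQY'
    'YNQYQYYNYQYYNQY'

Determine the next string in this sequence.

QYYNYYNQYYNQYQYYNYQYYNQYQYYNYYNQY

Replace each of the 15 characters of YNQYQYYNYQYYNQY in place — QY YNY YN QY YN QY QY YNY QY YN QY QY YNY YN QY — and concatenate.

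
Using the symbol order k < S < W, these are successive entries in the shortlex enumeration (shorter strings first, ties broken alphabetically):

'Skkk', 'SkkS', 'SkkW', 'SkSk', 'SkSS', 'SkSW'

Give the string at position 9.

Advancing 3 positions from SkSW through SkSW → SkWk → SkWS reaches term 9.

SkWW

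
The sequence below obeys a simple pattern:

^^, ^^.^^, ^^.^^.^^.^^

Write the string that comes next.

^^.^^.^^.^^.^^.^^.^^.^^

Each string is two copies of the previous one joined by '.'.
So the next term is two copies of ^^.^^.^^.^^ with '.' between the halves.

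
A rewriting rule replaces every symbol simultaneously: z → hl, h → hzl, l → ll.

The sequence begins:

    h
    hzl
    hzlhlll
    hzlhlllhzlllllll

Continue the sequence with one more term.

Rewriting the 16 symbols of hzlhlllhzlllllll one by one yields hzl hl ll hzl ll ll ll hzl hl ll ll ll ll ll ll ll; concatenated:

hzlhlllhzlllllllhzlhlllllllllllllll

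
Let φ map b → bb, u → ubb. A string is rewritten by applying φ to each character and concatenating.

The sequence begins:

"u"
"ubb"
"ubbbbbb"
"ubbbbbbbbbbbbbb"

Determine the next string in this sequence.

ubbbbbbbbbbbbbbbbbbbbbbbbbbbbbb

Replace each of the 15 characters of ubbbbbbbbbbbbbb in place — ubb bb bb bb bb bb bb bb bb bb bb bb bb bb bb — and concatenate.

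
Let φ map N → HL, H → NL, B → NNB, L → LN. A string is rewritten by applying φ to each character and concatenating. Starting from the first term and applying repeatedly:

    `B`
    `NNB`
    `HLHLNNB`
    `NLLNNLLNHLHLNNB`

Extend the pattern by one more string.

Replace each of the 15 characters of NLLNNLLNHLHLNNB in place — HL LN LN HL HL LN LN HL NL LN NL LN HL HL NNB — and concatenate.

HLLNLNHLHLLNLNHLNLLNNLLNHLHLNNB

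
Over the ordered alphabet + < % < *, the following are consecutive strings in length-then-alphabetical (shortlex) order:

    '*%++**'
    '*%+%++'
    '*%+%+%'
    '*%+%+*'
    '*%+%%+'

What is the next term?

*%+%%%

Treat *%+%%+ as a base-3 numeral over the given alphabet and add one, carrying through any trailing *'s.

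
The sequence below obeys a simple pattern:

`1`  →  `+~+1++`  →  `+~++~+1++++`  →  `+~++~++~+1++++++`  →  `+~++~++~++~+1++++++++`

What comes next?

Each term wraps the previous one in +~+ on the left and ++ on the right.
One more step from +~++~++~++~+1++++++++ gives the answer.

+~++~++~++~++~+1++++++++++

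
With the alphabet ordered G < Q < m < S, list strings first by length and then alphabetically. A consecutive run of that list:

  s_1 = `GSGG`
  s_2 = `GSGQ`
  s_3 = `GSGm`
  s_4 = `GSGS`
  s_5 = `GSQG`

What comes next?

GSQQ

Treat GSQG as a base-4 numeral over the given alphabet and add one, carrying through any trailing S's.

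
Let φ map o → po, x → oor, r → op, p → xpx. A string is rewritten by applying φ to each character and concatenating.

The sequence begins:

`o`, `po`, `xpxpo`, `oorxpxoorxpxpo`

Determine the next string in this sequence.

φ(oorxpxoorxpxpo) expands symbol-by-symbol to po po op oor xpx oor po po op oor xpx oor xpx po; joining the 14 pieces gives the next term.

popoopoorxpxoorpopoopoorxpxoorxpxpo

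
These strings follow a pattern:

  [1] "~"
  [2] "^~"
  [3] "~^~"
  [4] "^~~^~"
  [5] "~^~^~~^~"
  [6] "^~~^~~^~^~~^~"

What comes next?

From term 3 onward, concatenate the second-to-last term with the last: ~·^~ = ~^~, ^~·~^~ = ^~~^~, …
The next term joins ~^~^~~^~ and ^~~^~~^~^~~^~.

~^~^~~^~^~~^~~^~^~~^~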